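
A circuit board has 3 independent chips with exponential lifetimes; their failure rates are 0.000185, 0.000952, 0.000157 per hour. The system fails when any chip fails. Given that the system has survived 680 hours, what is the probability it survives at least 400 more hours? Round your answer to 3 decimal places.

Time to first failure ~ Exp(Σλ) with Σλ = 0.001294.
By memorylessness, P(T > 680+400 | T > 680) = P(T > 400) = e^(−0.001294·400) ≈ 0.596.

0.596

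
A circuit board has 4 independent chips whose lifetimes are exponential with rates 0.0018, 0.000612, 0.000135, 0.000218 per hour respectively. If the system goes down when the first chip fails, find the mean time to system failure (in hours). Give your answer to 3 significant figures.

362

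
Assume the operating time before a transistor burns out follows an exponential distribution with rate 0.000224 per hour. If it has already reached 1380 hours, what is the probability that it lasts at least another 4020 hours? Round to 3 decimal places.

0.406

The exponential is memoryless, so the remaining time is again Exp(λ): the condition X > 1380 is irrelevant.
P(X > 4020) = e^(−0.90048) ≈ 0.406.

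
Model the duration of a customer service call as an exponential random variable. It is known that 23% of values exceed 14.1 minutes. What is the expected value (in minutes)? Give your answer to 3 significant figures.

e^(−λ·14.1) = 0.23 ⇒ λ = −ln(0.23)/14.1 = 0.104232.
Mean = 1/λ = 9.59395 minutes.

9.59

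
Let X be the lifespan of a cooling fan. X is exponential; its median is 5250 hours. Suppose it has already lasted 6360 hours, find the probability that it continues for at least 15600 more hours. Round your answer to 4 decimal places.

0.1275

For an exponential, median = ln(2)/λ, so λ = ln 2 / 5250 = 0.000132028 per hour.
The exponential is memoryless, so the remaining time is again Exp(λ): the condition X > 6360 is irrelevant.
P(X > 15600) = e^(−2.0596) ≈ 0.1275.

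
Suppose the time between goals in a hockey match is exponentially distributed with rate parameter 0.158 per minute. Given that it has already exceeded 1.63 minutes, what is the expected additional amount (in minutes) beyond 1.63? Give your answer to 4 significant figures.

By memorylessness, the remaining amount past any threshold is again Exp(λ) with mean 1/λ = 6.32911 minutes.

6.329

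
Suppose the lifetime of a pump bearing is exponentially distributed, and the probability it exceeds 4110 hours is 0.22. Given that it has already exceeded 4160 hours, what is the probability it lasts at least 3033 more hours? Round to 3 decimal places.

0.327

From e^(−λ·4110) = 0.22, λ = −ln(0.22)/4110 = 0.000368401.
Memoryless: P(X > 4160+3033 | X > 4160) = P(X > 3033) = e^(−0.000368401·3033) ≈ 0.327.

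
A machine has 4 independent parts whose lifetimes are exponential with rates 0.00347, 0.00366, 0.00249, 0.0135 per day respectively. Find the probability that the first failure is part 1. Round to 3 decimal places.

0.150

The time to first failure is exponential with rate Σλ = 0.00347 + 0.00366 + 0.00249 + 0.0135 = 0.02312.
P(part 1 first) = λ_1/Σλ = 0.00347/0.02312 ≈ 0.150.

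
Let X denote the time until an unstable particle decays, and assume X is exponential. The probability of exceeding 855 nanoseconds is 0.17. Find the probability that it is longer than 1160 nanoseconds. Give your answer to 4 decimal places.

0.0904

e^(−λ·855) = 0.17 ⇒ λ = −ln(0.17)/855 = 0.00207246.
P(X > 1160) = e^(−0.00207246·1160) = e^(−2.4041) ≈ 0.0904.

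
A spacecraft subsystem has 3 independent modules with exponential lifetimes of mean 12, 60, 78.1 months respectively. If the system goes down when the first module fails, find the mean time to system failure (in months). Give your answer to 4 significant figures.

The first failure time is exponential with rate Σλ_i = 1/12 + 1/60 + 1/78.1 = 0.112804 per month.
E[min] = 1/Σλ = 1/0.112804 = 8.86493 months.

8.865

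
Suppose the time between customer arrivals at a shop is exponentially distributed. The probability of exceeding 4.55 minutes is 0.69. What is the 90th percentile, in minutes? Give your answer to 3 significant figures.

28.2

e^(−λ·4.55) = 0.69 ⇒ λ = −ln(0.69)/4.55 = 0.0815525.
90th percentile: 1 − e^(−λt) = 0.9, t = −ln(0.1)/λ = 28.2344 minutes.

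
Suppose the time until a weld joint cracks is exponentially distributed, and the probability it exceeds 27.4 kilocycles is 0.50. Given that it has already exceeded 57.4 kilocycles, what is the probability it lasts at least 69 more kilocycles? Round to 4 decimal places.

From e^(−λ·27.4) = 0.50, λ = −ln(0.50)/27.4 = 0.0252973.
Memoryless: P(X > 57.4+69 | X > 57.4) = P(X > 69) = e^(−0.0252973·69) ≈ 0.1746.

0.1746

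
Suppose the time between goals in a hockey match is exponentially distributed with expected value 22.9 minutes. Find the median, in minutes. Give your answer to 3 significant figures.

The rate is λ = 1/22.9 = 0.0436681 per minute.
Set 1 − e^(−λt) = 0.5, so t = −ln(0.5)/λ = 0.69315/0.0436681 ≈ 15.8731 minutes.

15.9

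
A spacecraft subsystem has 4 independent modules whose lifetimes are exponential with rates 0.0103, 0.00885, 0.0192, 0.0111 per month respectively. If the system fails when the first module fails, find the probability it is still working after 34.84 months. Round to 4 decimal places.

0.1786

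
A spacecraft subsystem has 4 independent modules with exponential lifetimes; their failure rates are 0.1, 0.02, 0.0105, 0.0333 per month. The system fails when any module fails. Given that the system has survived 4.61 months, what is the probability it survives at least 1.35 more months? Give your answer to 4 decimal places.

Time to first failure ~ Exp(Σλ) with Σλ = 0.1638.
By memorylessness, P(T > 4.61+1.35 | T > 4.61) = P(T > 1.35) = e^(−0.1638·1.35) ≈ 0.8016.

0.8016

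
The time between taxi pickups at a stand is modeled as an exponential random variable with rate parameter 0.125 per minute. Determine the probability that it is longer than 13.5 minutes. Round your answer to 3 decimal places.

0.185

P(X > 13.5) = e^(−λ·13.5) = e^(−1.6875) ≈ 0.185.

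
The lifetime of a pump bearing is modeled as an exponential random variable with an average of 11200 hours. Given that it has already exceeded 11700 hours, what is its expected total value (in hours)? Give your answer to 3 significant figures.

22900

The rate is λ = 1/11200 = 0.0000892857 per hour.
By memorylessness, E[X | X > 11700] = 11700 + 1/λ = 11700 + 11200 = 22900 hours.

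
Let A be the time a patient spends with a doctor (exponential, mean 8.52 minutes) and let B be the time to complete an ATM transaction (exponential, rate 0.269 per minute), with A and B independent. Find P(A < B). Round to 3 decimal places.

λ_1 = 1/8.52 = 0.117371, λ_2 = 0.269.
For independent exponentials, P(A < B) = λ_1/(λ_1+λ_2) = 0.117371/0.386371 ≈ 0.304.

0.304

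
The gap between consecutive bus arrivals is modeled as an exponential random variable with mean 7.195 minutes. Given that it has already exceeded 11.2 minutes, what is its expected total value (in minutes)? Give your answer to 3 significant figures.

18.4

The rate is λ = 1/7.195 = 0.138985 per minute.
By memorylessness, E[X | X > 11.2] = 11.2 + 1/λ = 11.2 + 7.195 = 18.395 minutes.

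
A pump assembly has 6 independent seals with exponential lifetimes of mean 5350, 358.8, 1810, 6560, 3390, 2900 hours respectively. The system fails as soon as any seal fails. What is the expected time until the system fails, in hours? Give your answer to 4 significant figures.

231.5

The first failure time is exponential with rate Σλ_i = 1/5350 + 1/358.8 + 1/1810 + 1/6560 + 1/3390 + 1/2900 = 0.00431872 per hour.
E[min] = 1/Σλ = 1/0.00431872 = 231.55 hours.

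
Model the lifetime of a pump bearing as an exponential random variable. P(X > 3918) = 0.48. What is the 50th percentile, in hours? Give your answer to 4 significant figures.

e^(−λ·3918) = 0.48 ⇒ λ = −ln(0.48)/3918 = 0.000187333.
50th percentile: 1 − e^(−λt) = 0.5, t = −ln(0.5)/λ = 3700.09 hours.

3700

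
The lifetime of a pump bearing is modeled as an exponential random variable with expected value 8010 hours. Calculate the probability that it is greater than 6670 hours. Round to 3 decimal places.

0.435

The rate is λ = 1/8010 = 0.000124844 per hour.
P(X > 6670) = e^(−λ·6670) = e^(−0.83271) ≈ 0.435.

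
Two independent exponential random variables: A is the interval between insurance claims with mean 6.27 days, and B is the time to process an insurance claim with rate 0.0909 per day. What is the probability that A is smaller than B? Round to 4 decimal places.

0.6370

λ_1 = 1/6.27 = 0.15949, λ_2 = 0.0909.
For independent exponentials, P(A < B) = λ_1/(λ_1+λ_2) = 0.15949/0.25039 ≈ 0.6370.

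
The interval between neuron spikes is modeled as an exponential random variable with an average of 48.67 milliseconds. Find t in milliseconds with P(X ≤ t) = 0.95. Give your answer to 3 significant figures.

146

The rate is λ = 1/48.67 = 0.0205465 per millisecond.
Set 1 − e^(−λt) = 0.95, so t = −ln(0.05)/λ = 2.9957/0.0205465 ≈ 145.802 milliseconds.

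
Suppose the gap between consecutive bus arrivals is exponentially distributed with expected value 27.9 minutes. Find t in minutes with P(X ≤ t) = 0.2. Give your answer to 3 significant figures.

The rate is λ = 1/27.9 = 0.0358423 per minute.
Set 1 − e^(−λt) = 0.2, so t = −ln(0.8)/λ = 0.22314/0.0358423 ≈ 6.22571 minutes.

6.23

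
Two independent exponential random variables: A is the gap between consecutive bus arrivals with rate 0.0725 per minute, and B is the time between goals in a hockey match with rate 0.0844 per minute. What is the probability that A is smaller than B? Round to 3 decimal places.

0.462

λ_1 = 0.0725, λ_2 = 0.0844.
For independent exponentials, P(A < B) = λ_1/(λ_1+λ_2) = 0.0725/0.1569 ≈ 0.462.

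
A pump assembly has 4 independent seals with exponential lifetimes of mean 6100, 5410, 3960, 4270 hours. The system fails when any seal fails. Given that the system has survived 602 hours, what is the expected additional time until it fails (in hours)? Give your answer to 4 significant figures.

1197

First-failure rate Σλ = 1/6100 + 1/5410 + 1/3960 + 1/4270 = 0.000835495.
By memorylessness the expected residual is 1/Σλ = 1196.9 hours, regardless of the 602 already elapsed.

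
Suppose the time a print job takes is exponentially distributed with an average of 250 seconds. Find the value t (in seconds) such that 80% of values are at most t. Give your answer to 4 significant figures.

402.4

The rate is λ = 1/250 = 0.004 per second.
Set 1 − e^(−λt) = 0.8, so t = −ln(0.2)/λ = 1.6094/0.004 ≈ 402.359 seconds.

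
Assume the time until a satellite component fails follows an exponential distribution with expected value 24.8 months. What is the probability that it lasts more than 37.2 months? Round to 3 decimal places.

The rate is λ = 1/24.8 = 0.0403226 per month.
P(X > 37.2) = e^(−λ·37.2) = e^(−1.5) ≈ 0.223.

0.223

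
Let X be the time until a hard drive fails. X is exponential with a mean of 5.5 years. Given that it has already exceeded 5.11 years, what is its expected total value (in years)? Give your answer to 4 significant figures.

10.61

The rate is λ = 1/5.5 = 0.181818 per year.
By memorylessness, E[X | X > 5.11] = 5.11 + 1/λ = 5.11 + 5.5 = 10.61 years.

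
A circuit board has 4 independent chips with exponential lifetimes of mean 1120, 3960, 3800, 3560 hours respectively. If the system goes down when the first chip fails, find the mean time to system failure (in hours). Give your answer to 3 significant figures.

The first failure time is exponential with rate Σλ_i = 1/1120 + 1/3960 + 1/3800 + 1/3560 = 0.00168944 per hour.
E[min] = 1/Σλ = 1/0.00168944 = 591.912 hours.

592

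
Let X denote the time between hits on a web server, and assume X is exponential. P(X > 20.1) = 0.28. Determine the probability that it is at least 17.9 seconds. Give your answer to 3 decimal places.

0.322

e^(−λ·20.1) = 0.28 ⇒ λ = −ln(0.28)/20.1 = 0.0633316.
P(X > 17.9) = e^(−0.0633316·17.9) = e^(−1.1336) ≈ 0.322.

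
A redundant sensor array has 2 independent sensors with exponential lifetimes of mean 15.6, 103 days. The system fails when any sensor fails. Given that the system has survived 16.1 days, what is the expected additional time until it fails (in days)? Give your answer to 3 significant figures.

First-failure rate Σλ = 1/15.6 + 1/103 = 0.0738113.
By memorylessness the expected residual is 1/Σλ = 13.5481 days, regardless of the 16.1 already elapsed.

13.5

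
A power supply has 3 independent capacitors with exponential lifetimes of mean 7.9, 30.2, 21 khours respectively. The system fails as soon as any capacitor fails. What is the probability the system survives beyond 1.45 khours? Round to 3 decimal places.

The first failure time is exponential with rate Σλ_i = 1/7.9 + 1/30.2 + 1/21 = 0.207314 per khour.
P(min > 1.45) = e^(−0.207314·1.45) = e^(−0.30061) ≈ 0.740.

0.740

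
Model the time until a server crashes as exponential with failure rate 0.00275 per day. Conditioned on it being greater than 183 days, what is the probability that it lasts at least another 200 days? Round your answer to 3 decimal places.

The exponential is memoryless, so the remaining time is again Exp(λ): the condition X > 183 is irrelevant.
P(X > 200) = e^(−0.55) ≈ 0.577.

0.577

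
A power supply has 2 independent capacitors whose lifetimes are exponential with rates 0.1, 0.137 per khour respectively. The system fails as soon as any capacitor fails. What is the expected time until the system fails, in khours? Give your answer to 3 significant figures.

The time to first failure is exponential with rate Σλ = 0.1 + 0.137 = 0.237.
E[min] = 1/Σλ = 1/0.237 = 4.21941 khours.

4.22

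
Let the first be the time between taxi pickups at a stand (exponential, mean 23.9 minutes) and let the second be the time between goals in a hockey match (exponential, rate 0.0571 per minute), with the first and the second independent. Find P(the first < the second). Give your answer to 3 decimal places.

0.423

λ_1 = 1/23.9 = 0.041841, λ_2 = 0.0571.
For independent exponentials, P(the first < the second) = λ_1/(λ_1+λ_2) = 0.041841/0.098941 ≈ 0.423.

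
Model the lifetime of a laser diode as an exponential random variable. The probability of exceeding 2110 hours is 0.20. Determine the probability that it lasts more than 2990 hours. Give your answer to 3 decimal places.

0.102

e^(−λ·2110) = 0.20 ⇒ λ = −ln(0.20)/2110 = 0.000762767.
P(X > 2990) = e^(−0.000762767·2990) = e^(−2.2807) ≈ 0.102.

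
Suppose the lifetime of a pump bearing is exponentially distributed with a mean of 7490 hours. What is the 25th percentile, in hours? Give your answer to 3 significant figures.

The rate is λ = 1/7490 = 0.000133511 per hour.
Set 1 − e^(−λt) = 0.25, so t = −ln(0.75)/λ = 0.28768/0.000133511 ≈ 2154.74 hours.

2150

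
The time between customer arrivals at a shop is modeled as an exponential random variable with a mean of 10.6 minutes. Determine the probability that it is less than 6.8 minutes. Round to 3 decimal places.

0.474

The rate is λ = 1/10.6 = 0.0943396 per minute.
P(X ≤ 6.8) = 1 − e^(−λ·6.8) = 1 − e^(−0.64151) ≈ 0.474.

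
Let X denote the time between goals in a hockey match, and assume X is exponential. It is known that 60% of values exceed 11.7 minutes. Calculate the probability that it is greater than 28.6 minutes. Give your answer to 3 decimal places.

e^(−λ·11.7) = 0.60 ⇒ λ = −ln(0.60)/11.7 = 0.0436603.
P(X > 28.6) = e^(−0.0436603·28.6) = e^(−1.2487) ≈ 0.287.

0.287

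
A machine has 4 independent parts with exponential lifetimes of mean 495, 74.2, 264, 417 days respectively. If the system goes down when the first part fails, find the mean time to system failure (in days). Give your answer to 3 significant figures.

The first failure time is exponential with rate Σλ_i = 1/495 + 1/74.2 + 1/264 + 1/417 = 0.0216833 per day.
E[min] = 1/Σλ = 1/0.0216833 = 46.1185 days.

46.1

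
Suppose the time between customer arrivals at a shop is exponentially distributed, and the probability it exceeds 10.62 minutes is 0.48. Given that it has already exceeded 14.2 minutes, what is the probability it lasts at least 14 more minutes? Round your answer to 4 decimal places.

0.3800

From e^(−λ·10.62) = 0.48, λ = −ln(0.48)/10.62 = 0.069112.
Memoryless: P(X > 14.2+14 | X > 14.2) = P(X > 14) = e^(−0.069112·14) ≈ 0.3800.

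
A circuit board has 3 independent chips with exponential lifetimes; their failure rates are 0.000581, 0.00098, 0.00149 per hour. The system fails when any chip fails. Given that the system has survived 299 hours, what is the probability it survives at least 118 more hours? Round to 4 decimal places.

Time to first failure ~ Exp(Σλ) with Σλ = 0.003051.
By memorylessness, P(T > 299+118 | T > 299) = P(T > 118) = e^(−0.003051·118) ≈ 0.6977.

0.6977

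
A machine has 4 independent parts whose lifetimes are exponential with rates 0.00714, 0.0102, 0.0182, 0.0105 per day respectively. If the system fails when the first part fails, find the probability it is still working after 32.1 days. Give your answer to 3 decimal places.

0.228

The time to first failure is exponential with rate Σλ = 0.00714 + 0.0102 + 0.0182 + 0.0105 = 0.04604.
P(min > 32.1) = e^(−0.04604·32.1) = e^(−1.4779) ≈ 0.228.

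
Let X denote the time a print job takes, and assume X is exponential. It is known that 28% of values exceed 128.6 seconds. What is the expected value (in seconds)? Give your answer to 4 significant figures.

101.0

e^(−λ·128.6) = 0.28 ⇒ λ = −ln(0.28)/128.6 = 0.00989864.
Mean = 1/λ = 101.024 seconds.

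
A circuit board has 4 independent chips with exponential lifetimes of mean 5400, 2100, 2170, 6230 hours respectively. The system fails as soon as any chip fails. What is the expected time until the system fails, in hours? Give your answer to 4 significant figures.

779.6

The first failure time is exponential with rate Σλ_i = 1/5400 + 1/2100 + 1/2170 + 1/6230 = 0.00128272 per hour.
E[min] = 1/Σλ = 1/0.00128272 = 779.594 hours.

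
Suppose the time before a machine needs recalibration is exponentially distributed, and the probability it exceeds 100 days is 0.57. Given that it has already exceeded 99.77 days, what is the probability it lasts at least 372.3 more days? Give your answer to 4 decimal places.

From e^(−λ·100) = 0.57, λ = −ln(0.57)/100 = 0.00562119.
Memoryless: P(X > 99.77+372.3 | X > 99.77) = P(X > 372.3) = e^(−0.00562119·372.3) ≈ 0.1233.

0.1233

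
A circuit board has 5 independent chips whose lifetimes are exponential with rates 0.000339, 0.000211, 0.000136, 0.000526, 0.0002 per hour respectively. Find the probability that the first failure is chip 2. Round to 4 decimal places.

0.1494

The time to first failure is exponential with rate Σλ = 0.000339 + 0.000211 + 0.000136 + 0.000526 + 0.0002 = 0.001412.
P(chip 2 first) = λ_2/Σλ = 0.000211/0.001412 ≈ 0.1494.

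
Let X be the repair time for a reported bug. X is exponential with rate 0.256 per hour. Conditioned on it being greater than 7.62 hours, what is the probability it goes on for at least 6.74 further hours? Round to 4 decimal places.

By the memoryless property, P(X > 7.62+6.74 | X > 7.62) = P(X > 6.74).
P(X > 6.74) = e^(−1.7254) ≈ 0.1781.

0.1781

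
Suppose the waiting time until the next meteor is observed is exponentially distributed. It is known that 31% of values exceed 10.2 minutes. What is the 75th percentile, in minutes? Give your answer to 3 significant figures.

12.1

e^(−λ·10.2) = 0.31 ⇒ λ = −ln(0.31)/10.2 = 0.114822.
75th percentile: 1 − e^(−λt) = 0.75, t = −ln(0.25)/λ = 12.0734 minutes.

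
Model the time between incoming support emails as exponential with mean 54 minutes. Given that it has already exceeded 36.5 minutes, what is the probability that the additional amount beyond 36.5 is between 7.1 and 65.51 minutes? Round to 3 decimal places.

0.580

The rate is λ = 1/54 = 0.0185185 per minute.
Memoryless: the residual past 36.5 is again Exp(λ).
P(7.1 < residual < 65.51) = e^(−λ·7.1) − e^(−λ·65.51) = 0.87680 − 0.29726 ≈ 0.580.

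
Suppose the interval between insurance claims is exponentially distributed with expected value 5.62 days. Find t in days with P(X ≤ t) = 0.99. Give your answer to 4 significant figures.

The rate is λ = 1/5.62 = 0.177936 per day.
Set 1 − e^(−λt) = 0.99, so t = −ln(0.01)/λ = 4.6052/0.177936 ≈ 25.8811 days.

25.88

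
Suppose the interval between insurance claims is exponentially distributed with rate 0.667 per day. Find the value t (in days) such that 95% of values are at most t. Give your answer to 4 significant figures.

4.491

Set 1 − e^(−λt) = 0.95, so t = −ln(0.05)/λ = 2.9957/0.667 ≈ 4.49135 days.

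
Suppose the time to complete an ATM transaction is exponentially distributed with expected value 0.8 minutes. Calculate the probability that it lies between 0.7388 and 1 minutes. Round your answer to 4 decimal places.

The rate is λ = 1/0.8 = 1.25 per minute.
P(0.7388 < X < 1) = e^(−λ·0.7388) − e^(−λ·1) = 0.39713 − 0.28650 ≈ 0.1106.

0.1106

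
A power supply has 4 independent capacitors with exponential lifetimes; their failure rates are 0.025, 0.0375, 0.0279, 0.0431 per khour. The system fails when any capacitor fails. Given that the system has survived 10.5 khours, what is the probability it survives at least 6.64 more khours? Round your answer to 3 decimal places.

Time to first failure ~ Exp(Σλ) with Σλ = 0.1335.
By memorylessness, P(T > 10.5+6.64 | T > 10.5) = P(T > 6.64) = e^(−0.1335·6.64) ≈ 0.412.

0.412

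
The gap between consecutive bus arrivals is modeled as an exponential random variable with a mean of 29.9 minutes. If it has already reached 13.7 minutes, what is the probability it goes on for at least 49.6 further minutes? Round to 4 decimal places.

0.1904

The rate is λ = 1/29.9 = 0.0334448 per minute.
The exponential is memoryless, so the remaining time is again Exp(λ): the condition X > 13.7 is irrelevant.
P(X > 49.6) = e^(−1.6589) ≈ 0.1904.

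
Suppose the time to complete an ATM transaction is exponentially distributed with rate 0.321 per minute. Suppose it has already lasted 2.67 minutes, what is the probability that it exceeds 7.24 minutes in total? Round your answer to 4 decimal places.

P(X > s+t | X > s) = e^(−λ(s+t))/e^(−λs) = e^(−λt), independent of s = 2.67.
P(X > 4.57) = e^(−1.467) ≈ 0.2306.

0.2306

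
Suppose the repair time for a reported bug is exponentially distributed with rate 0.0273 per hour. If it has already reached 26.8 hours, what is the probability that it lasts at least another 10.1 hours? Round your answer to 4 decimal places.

0.7590

The exponential is memoryless, so the remaining time is again Exp(λ): the condition X > 26.8 is irrelevant.
P(X > 10.1) = e^(−0.27573) ≈ 0.7590.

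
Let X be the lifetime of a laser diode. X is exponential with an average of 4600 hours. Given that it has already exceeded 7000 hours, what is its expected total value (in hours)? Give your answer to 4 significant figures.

11600

The rate is λ = 1/4600 = 0.000217391 per hour.
By memorylessness, E[X | X > 7000] = 7000 + 1/λ = 7000 + 4600 = 11600 hours.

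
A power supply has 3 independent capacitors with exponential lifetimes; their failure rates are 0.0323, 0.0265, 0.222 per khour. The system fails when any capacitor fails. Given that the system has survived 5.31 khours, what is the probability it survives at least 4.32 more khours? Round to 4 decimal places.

Time to first failure ~ Exp(Σλ) with Σλ = 0.2808.
By memorylessness, P(T > 5.31+4.32 | T > 5.31) = P(T > 4.32) = e^(−0.2808·4.32) ≈ 0.2973.

0.2973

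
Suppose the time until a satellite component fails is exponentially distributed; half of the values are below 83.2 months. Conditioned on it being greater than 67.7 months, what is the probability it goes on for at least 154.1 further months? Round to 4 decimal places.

For an exponential, median = ln(2)/λ, so λ = ln 2 / 83.2 = 0.0083311 per month.
The exponential is memoryless, so the remaining time is again Exp(λ): the condition X > 67.7 is irrelevant.
P(X > 154.1) = e^(−1.2838) ≈ 0.2770.

0.2770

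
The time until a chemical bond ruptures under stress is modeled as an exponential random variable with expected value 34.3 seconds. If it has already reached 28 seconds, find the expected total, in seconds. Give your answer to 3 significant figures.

62.3

The rate is λ = 1/34.3 = 0.0291545 per second.
By memorylessness, E[X | X > 28] = 28 + 1/λ = 28 + 34.3 = 62.3 seconds.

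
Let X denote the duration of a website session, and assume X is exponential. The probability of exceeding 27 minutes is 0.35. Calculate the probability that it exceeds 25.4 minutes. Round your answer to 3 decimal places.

0.372

e^(−λ·27) = 0.35 ⇒ λ = −ln(0.35)/27 = 0.0388823.
P(X > 25.4) = e^(−0.0388823·25.4) = e^(−0.98761) ≈ 0.372.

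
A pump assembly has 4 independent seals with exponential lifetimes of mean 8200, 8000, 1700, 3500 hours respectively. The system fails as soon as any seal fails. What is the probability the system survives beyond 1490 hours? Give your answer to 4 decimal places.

The first failure time is exponential with rate Σλ_i = 1/8200 + 1/8000 + 1/1700 + 1/3500 = 0.0011209 per hour.
P(min > 1490) = e^(−0.0011209·1490) = e^(−1.6701) ≈ 0.1882.

0.1882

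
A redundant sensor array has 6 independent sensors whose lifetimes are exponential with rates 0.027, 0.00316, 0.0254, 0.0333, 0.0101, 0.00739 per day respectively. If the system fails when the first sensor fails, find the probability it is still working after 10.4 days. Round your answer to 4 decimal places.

0.3309

The time to first failure is exponential with rate Σλ = 0.027 + 0.00316 + 0.0254 + 0.0333 + 0.0101 + 0.00739 = 0.10635.
P(min > 10.4) = e^(−0.10635·10.4) = e^(−1.106) ≈ 0.3309.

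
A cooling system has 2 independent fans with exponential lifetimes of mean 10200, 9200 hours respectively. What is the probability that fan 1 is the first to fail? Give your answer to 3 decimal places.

0.474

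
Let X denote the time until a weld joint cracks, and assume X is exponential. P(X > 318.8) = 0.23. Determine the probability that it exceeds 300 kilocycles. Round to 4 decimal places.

0.2508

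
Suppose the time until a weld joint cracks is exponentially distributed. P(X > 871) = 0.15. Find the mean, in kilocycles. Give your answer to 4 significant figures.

459.1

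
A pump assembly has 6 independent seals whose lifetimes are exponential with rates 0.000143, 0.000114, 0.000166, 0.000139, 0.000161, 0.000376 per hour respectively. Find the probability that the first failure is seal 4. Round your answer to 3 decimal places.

0.126

The time to first failure is exponential with rate Σλ = 0.000143 + 0.000114 + 0.000166 + 0.000139 + 0.000161 + 0.000376 = 0.001099.
P(seal 4 first) = λ_4/Σλ = 0.000139/0.001099 ≈ 0.126.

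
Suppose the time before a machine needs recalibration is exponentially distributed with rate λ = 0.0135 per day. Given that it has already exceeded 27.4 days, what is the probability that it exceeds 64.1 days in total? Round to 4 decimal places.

0.6093

By the memoryless property, P(X > 27.4+36.7 | X > 27.4) = P(X > 36.7).
P(X > 36.7) = e^(−0.49545) ≈ 0.6093.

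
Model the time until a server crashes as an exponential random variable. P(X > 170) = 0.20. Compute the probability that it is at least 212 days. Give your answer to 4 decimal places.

e^(−λ·170) = 0.20 ⇒ λ = −ln(0.20)/170 = 0.00946728.
P(X > 212) = e^(−0.00946728·212) = e^(−2.0071) ≈ 0.1344.

0.1344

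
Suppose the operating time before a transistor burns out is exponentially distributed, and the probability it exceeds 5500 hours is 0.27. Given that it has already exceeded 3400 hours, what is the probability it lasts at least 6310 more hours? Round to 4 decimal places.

From e^(−λ·5500) = 0.27, λ = −ln(0.27)/5500 = 0.000238061.
Memoryless: P(X > 3400+6310 | X > 3400) = P(X > 6310) = e^(−0.000238061·6310) ≈ 0.2226.

0.2226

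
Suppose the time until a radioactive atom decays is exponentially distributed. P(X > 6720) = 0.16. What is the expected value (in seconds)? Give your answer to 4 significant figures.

e^(−λ·6720) = 0.16 ⇒ λ = −ln(0.16)/6720 = 0.000272706.
Mean = 1/λ = 3666.96 seconds.

3667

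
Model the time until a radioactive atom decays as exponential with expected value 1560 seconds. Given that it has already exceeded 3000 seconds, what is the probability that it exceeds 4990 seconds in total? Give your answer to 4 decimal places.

0.2793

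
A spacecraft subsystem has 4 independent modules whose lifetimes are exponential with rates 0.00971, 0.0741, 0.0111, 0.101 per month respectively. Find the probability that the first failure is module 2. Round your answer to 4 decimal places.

0.3782

The time to first failure is exponential with rate Σλ = 0.00971 + 0.0741 + 0.0111 + 0.101 = 0.19591.
P(module 2 first) = λ_2/Σλ = 0.0741/0.19591 ≈ 0.3782.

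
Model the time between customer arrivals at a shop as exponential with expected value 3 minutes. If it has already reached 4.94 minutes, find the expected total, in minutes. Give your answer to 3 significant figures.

7.94

The rate is λ = 1/3 = 0.333333 per minute.
By memorylessness, E[X | X > 4.94] = 4.94 + 1/λ = 4.94 + 3 = 7.94 minutes.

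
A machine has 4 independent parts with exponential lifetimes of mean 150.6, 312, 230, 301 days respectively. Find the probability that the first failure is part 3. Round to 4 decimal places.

0.2482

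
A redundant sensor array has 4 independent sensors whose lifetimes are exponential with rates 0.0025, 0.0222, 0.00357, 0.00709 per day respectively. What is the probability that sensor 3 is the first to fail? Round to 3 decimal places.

0.101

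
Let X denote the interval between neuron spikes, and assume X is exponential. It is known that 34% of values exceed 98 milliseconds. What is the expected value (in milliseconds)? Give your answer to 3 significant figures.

90.8

e^(−λ·98) = 0.34 ⇒ λ = −ln(0.34)/98 = 0.0110083.
Mean = 1/λ = 90.8409 milliseconds.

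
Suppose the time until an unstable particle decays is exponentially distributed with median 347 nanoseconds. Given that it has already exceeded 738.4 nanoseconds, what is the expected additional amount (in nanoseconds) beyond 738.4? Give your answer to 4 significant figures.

For an exponential, median = ln(2)/λ, so λ = ln 2 / 347 = 0.00199754 per nanosecond.
By memorylessness, the remaining amount past any threshold is again Exp(λ) with mean 1/λ = 500.615 nanoseconds.

500.6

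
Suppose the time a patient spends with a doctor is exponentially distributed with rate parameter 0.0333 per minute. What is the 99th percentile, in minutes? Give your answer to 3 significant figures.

138

Set 1 − e^(−λt) = 0.99, so t = −ln(0.01)/λ = 4.6052/0.0333 ≈ 138.293 minutes.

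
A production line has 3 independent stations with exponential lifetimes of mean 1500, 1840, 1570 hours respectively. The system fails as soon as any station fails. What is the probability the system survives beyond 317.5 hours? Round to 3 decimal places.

0.556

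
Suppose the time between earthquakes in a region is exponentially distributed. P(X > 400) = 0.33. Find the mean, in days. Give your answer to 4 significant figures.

e^(−λ·400) = 0.33 ⇒ λ = −ln(0.33)/400 = 0.00277166.
Mean = 1/λ = 360.795 days.

360.8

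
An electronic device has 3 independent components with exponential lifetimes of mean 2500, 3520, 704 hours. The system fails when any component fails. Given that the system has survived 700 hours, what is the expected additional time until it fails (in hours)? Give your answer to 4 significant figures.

First-failure rate Σλ = 1/2500 + 1/3520 + 1/704 = 0.00210455.
By memorylessness the expected residual is 1/Σλ = 475.162 hours, regardless of the 700 already elapsed.

475.2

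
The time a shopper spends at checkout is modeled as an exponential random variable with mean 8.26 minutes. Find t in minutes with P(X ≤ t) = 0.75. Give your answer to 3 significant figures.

11.5

The rate is λ = 1/8.26 = 0.121065 per minute.
Set 1 − e^(−λt) = 0.75, so t = −ln(0.25)/λ = 1.3863/0.121065 ≈ 11.4508 minutes.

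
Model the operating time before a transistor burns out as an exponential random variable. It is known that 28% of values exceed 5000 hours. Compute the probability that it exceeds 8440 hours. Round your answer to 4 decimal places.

e^(−λ·5000) = 0.28 ⇒ λ = −ln(0.28)/5000 = 0.000254593.
P(X > 8440) = e^(−0.000254593·8440) = e^(−2.1488) ≈ 0.1166.

0.1166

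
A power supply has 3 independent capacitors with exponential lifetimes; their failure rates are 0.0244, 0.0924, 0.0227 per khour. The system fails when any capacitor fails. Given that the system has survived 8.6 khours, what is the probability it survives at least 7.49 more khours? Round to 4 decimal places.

Time to first failure ~ Exp(Σλ) with Σλ = 0.1395.
By memorylessness, P(T > 8.6+7.49 | T > 8.6) = P(T > 7.49) = e^(−0.1395·7.49) ≈ 0.3517.

0.3517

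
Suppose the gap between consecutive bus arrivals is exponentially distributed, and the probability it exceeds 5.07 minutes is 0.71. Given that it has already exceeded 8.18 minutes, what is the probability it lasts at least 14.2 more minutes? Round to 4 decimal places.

From e^(−λ·5.07) = 0.71, λ = −ln(0.71)/5.07 = 0.0675523.
Memoryless: P(X > 8.18+14.2 | X > 8.18) = P(X > 14.2) = e^(−0.0675523·14.2) ≈ 0.3832.

0.3832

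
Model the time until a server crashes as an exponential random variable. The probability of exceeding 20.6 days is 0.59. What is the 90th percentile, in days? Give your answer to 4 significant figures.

e^(−λ·20.6) = 0.59 ⇒ λ = −ln(0.59)/20.6 = 0.0256132.
90th percentile: 1 − e^(−λt) = 0.9, t = −ln(0.1)/λ = 89.8982 days.

89.90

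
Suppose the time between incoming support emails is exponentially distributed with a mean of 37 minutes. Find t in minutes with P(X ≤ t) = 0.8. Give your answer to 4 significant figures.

59.55

The rate is λ = 1/37 = 0.027027 per minute.
Set 1 − e^(−λt) = 0.8, so t = −ln(0.2)/λ = 1.6094/0.027027 ≈ 59.5492 minutes.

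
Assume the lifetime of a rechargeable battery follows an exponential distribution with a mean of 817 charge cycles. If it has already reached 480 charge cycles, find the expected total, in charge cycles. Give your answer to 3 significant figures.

1300

The rate is λ = 1/817 = 0.00122399 per charge cycle.
By memorylessness, E[X | X > 480] = 480 + 1/λ = 480 + 817 = 1297 charge cycles.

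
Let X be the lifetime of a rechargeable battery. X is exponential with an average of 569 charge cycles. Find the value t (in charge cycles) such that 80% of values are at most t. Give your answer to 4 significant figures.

915.8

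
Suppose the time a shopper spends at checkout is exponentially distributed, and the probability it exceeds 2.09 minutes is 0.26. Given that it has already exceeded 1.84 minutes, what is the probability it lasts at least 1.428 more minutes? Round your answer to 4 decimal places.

From e^(−λ·2.09) = 0.26, λ = −ln(0.26)/2.09 = 0.644533.
Memoryless: P(X > 1.84+1.428 | X > 1.84) = P(X > 1.428) = e^(−0.644533·1.428) ≈ 0.3984.

0.3984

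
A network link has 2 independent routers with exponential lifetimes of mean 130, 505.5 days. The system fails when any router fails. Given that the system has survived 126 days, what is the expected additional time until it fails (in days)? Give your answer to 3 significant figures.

103

First-failure rate Σλ = 1/130 + 1/505.5 = 0.00967055.
By memorylessness the expected residual is 1/Σλ = 103.407 days, regardless of the 126 already elapsed.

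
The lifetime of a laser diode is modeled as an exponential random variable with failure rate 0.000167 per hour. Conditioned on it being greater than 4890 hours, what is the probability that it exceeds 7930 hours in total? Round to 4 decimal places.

0.6019

P(X > s+t | X > s) = e^(−λ(s+t))/e^(−λs) = e^(−λt), independent of s = 4890.
P(X > 3040) = e^(−0.50768) ≈ 0.6019.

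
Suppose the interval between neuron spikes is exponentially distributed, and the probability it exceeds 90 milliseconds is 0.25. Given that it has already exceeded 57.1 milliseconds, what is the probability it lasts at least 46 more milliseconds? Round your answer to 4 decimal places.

0.4924

From e^(−λ·90) = 0.25, λ = −ln(0.25)/90 = 0.0154033.
Memoryless: P(X > 57.1+46 | X > 57.1) = P(X > 46) = e^(−0.0154033·46) ≈ 0.4924.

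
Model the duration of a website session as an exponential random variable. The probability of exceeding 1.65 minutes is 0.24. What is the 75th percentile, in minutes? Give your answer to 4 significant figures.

e^(−λ·1.65) = 0.24 ⇒ λ = −ln(0.24)/1.65 = 0.864919.
75th percentile: 1 − e^(−λt) = 0.75, t = −ln(0.25)/λ = 1.6028 minutes.

1.603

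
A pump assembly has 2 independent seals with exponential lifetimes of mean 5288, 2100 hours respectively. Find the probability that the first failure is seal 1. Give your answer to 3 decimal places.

Rates: λ_i = 1/mean_i → 0.000189107, 0.00047619; Σλ = 0.000665298.
P(seal 1 first) = λ_1/Σλ = 0.000189107/0.000665298 ≈ 0.284.

0.284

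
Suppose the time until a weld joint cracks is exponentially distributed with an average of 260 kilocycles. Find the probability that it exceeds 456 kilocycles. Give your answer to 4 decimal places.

0.1731

The rate is λ = 1/260 = 0.00384615 per kilocycle.
P(X > 456) = e^(−λ·456) = e^(−1.7538) ≈ 0.1731.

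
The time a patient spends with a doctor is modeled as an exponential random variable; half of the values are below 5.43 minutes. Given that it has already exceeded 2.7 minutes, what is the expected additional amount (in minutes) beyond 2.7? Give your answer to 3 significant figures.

7.83

For an exponential, median = ln(2)/λ, so λ = ln 2 / 5.43 = 0.127651 per minute.
By memorylessness, the remaining amount past any threshold is again Exp(λ) with mean 1/λ = 7.83383 minutes.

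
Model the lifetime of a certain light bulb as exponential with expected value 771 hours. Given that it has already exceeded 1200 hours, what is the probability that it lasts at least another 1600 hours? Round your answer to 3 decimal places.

The rate is λ = 1/771 = 0.00129702 per hour.
By the memoryless property, P(X > 1200+1600 | X > 1200) = P(X > 1600).
P(X > 1600) = e^(−2.0752) ≈ 0.126.

0.126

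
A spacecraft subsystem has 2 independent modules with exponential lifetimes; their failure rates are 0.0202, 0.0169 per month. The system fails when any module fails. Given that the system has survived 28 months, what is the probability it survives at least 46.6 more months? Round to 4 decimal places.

0.1775

Time to first failure ~ Exp(Σλ) with Σλ = 0.0371.
By memorylessness, P(T > 28+46.6 | T > 28) = P(T > 46.6) = e^(−0.0371·46.6) ≈ 0.1775.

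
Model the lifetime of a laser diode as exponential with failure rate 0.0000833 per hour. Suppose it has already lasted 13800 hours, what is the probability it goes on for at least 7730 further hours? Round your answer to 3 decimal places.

0.525

By the memoryless property, P(X > 13800+7730 | X > 13800) = P(X > 7730).
P(X > 7730) = e^(−0.64391) ≈ 0.525.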